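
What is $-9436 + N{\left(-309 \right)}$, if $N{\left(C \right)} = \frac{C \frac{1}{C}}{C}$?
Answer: $- \frac{2915725}{309} \approx -9436.0$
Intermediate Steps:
$N{\left(C \right)} = \frac{1}{C}$ ($N{\left(C \right)} = 1 \frac{1}{C} = \frac{1}{C}$)
$-9436 + N{\left(-309 \right)} = -9436 + \frac{1}{-309} = -9436 - \frac{1}{309} = - \frac{2915725}{309}$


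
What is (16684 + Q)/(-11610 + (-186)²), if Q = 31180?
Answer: 23932/11493 ≈ 2.0823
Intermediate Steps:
(16684 + Q)/(-11610 + (-186)²) = (16684 + 31180)/(-11610 + (-186)²) = 47864/(-11610 + 34596) = 47864/22986 = 47864*(1/22986) = 23932/11493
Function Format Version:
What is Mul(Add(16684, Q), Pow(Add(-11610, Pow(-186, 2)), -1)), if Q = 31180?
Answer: Rational(23932, 11493) ≈ 2.0823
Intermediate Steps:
Mul(Add(16684, Q), Pow(Add(-11610, Pow(-186, 2)), -1)) = Mul(Add(16684, 31180), Pow(Add(-11610, Pow(-186, 2)), -1)) = Mul(47864, Pow(Add(-11610, 34596), -1)) = Mul(47864, Pow(22986, -1)) = Mul(47864, Rational(1, 22986)) = Rational(23932, 11493)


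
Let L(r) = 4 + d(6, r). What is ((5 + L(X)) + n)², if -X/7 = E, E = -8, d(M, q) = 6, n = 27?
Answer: 1764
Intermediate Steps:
X = 56 (X = -7*(-8) = 56)
L(r) = 10 (L(r) = 4 + 6 = 10)
((5 + L(X)) + n)² = ((5 + 10) + 27)² = (15 + 27)² = 42² = 1764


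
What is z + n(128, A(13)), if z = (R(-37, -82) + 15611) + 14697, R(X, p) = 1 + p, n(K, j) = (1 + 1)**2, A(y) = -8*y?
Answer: 30231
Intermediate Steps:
n(K, j) = 4 (n(K, j) = 2**2 = 4)
z = 30227 (z = ((1 - 82) + 15611) + 14697 = (-81 + 15611) + 14697 = 15530 + 14697 = 30227)
z + n(128, A(13)) = 30227 + 4 = 30231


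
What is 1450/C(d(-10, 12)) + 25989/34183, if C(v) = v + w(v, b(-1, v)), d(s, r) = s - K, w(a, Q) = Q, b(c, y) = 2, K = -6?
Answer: -24756686/34183 ≈ -724.24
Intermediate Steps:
d(s, r) = 6 + s (d(s, r) = s - 1*(-6) = s + 6 = 6 + s)
C(v) = 2 + v (C(v) = v + 2 = 2 + v)
1450/C(d(-10, 12)) + 25989/34183 = 1450/(2 + (6 - 10)) + 25989/34183 = 1450/(2 - 4) + 25989*(1/34183) = 1450/(-2) + 25989/34183 = 1450*(-½) + 25989/34183 = -725 + 25989/34183 = -24756686/34183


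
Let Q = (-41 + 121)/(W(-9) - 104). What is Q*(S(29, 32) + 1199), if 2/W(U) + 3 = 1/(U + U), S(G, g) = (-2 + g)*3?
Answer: -1417900/1439 ≈ -985.34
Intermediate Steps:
S(G, g) = -6 + 3*g
W(U) = 2/(-3 + 1/(2*U)) (W(U) = 2/(-3 + 1/(U + U)) = 2/(-3 + 1/(2*U)))
Q = -1100/1439 (Q = (-41 + 121)/(-4*(-9)/(-1 + 6*(-9)) - 104) = 80/(-4*(-9)/(-1 - 54) - 104) = 80/(-4*(-9)/(-55) - 104) = 80/(-4*(-9)*(-1/55) - 104) = 80/(-36/55 - 104) = 80/(-5756/55) = 80*(-55/5756) = -1100/1439 ≈ -0.76442)
Q*(S(29, 32) + 1199) = -1100*((-6 + 3*32) + 1199)/1439 = -1100*((-6 + 96) + 1199)/1439 = -1100*(90 + 1199)/1439 = -1100/1439*1289 = -1417900/1439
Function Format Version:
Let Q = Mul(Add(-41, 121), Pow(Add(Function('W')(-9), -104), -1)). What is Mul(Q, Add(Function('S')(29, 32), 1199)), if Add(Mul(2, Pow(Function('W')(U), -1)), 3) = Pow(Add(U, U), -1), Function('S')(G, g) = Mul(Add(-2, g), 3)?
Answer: Rational(-1417900, 1439) ≈ -985.34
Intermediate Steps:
Function('S')(G, g) = Add(-6, Mul(3, g))
Function('W')(U) = Mul(2, Pow(Add(-3, Mul(Rational(1, 2), Pow(U, -1))), -1)) (Function('W')(U) = Mul(2, Pow(Add(-3, Pow(Add(U, U), -1)), -1)) = Mul(2, Pow(Add(-3, Pow(Mul(2, U), -1)), -1)) = Mul(2, Pow(Add(-3, Mul(Rational(1, 2), Pow(U, -1))), -1)))
Q = Rational(-1100, 1439) (Q = Mul(Add(-41, 121), Pow(Add(Mul(-4, -9, Pow(Add(-1, Mul(6, -9)), -1)), -104), -1)) = Mul(80, Pow(Add(Mul(-4, -9, Pow(Add(-1, -54), -1)), -104), -1)) = Mul(80, Pow(Add(Mul(-4, -9, Pow(-55, -1)), -104), -1)) = Mul(80, Pow(Add(Mul(-4, -9, Rational(-1, 55)), -104), -1)) = Mul(80, Pow(Add(Rational(-36, 55), -104), -1)) = Mul(80, Pow(Rational(-5756, 55), -1)) = Mul(80, Rational(-55, 5756)) = Rational(-1100, 1439) ≈ -0.76442)
Mul(Q, Add(Function('S')(29, 32), 1199)) = Mul(Rational(-1100, 1439), Add(Add(-6, Mul(3, 32)), 1199)) = Mul(Rational(-1100, 1439), Add(Add(-6, 96), 1199)) = Mul(Rational(-1100, 1439), Add(90, 1199)) = Mul(Rational(-1100, 1439), 1289) = Rational(-1417900, 1439)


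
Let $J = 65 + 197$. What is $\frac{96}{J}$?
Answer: $\frac{48}{131} \approx 0.36641$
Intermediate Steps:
$J = 262$
$\frac{96}{J} = \frac{96}{262} = 96 \cdot \frac{1}{262} = \frac{48}{131}$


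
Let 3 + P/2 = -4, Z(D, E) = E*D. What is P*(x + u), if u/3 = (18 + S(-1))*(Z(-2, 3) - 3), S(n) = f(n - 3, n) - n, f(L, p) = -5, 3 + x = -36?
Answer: 5838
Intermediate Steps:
x = -39 (x = -3 - 36 = -39)
S(n) = -5 - n
Z(D, E) = D*E
P = -14 (P = -6 + 2*(-4) = -6 - 8 = -14)
u = -378 (u = 3*((18 + (-5 - 1*(-1)))*(-2*3 - 3)) = 3*((18 + (-5 + 1))*(-6 - 3)) = 3*((18 - 4)*(-9)) = 3*(14*(-9)) = 3*(-126) = -378)
P*(x + u) = -14*(-39 - 378) = -14*(-417) = 5838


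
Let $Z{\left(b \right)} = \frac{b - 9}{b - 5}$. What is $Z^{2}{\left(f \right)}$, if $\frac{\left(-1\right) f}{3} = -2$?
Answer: $9$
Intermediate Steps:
$f = 6$ ($f = \left(-3\right) \left(-2\right) = 6$)
$Z{\left(b \right)} = \frac{-9 + b}{-5 + b}$
$Z^{2}{\left(f \right)} = \left(\frac{-9 + 6}{-5 + 6}\right)^{2} = \left(1^{-1} \left(-3\right)\right)^{2} = \left(1 \left(-3\right)\right)^{2} = \left(-3\right)^{2} = 9$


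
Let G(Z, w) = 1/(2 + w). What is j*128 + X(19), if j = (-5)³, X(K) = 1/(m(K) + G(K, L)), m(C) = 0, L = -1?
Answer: -15999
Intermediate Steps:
X(K) = 1 (X(K) = 1/(0 + 1/(2 - 1)) = 1/(0 + 1/1) = 1/(0 + 1) = 1/1 = 1)
j = -125
j*128 + X(19) = -125*128 + 1 = -16000 + 1 = -15999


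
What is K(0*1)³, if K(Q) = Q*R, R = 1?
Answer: 0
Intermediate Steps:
K(Q) = Q (K(Q) = Q*1 = Q)
K(0*1)³ = (0*1)³ = 0³ = 0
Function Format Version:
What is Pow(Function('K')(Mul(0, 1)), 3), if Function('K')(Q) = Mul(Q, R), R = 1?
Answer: 0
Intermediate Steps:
Function('K')(Q) = Q (Function('K')(Q) = Mul(Q, 1) = Q)
Pow(Function('K')(Mul(0, 1)), 3) = Pow(Mul(0, 1), 3) = Pow(0, 3) = 0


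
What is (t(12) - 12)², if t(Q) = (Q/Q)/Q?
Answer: 20449/144 ≈ 142.01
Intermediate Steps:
t(Q) = 1/Q
(t(12) - 12)² = (1/12 - 12)² = (-143/12)² = 20449/144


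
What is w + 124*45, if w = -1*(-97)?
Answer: 5677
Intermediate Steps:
w = 97
w + 124*45 = 97 + 124*45 = 97 + 5580 = 5677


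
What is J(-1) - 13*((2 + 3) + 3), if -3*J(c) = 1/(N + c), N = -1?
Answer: -623/6 ≈ -103.83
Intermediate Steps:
J(c) = -1/(3*(-1 + c))
J(-1) - 13*((2 + 3) + 3) = -1/(-3 + 3*(-1)) - 13*((2 + 3) + 3) = -1/(-3 - 3) - 13*(5 + 3) = -1/(-6) - 13*8 = -1*(-1/6) - 104 = 1/6 - 104 = -623/6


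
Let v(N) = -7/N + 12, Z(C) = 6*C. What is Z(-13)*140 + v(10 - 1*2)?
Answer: -87271/8 ≈ -10909.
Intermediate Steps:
v(N) = 12 - 7/N
Z(-13)*140 + v(10 - 1*2) = (6*(-13))*140 + (12 - 7/(10 - 1*2)) = -78*140 + (12 - 7/(10 - 2)) = -10920 + (12 - 7/8) = -10920 + 89/8 = -87271/8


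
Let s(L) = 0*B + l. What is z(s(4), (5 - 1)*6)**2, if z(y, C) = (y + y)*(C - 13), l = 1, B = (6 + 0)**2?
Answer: 484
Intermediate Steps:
B = 36 (B = 6**2 = 36)
s(L) = 1 (s(L) = 0*36 + 1 = 0 + 1 = 1)
z(y, C) = 2*y*(-13 + C) (z(y, C) = (2*y)*(-13 + C) = 2*y*(-13 + C))
z(s(4), (5 - 1)*6)**2 = (2*1*(-13 + (5 - 1)*6))**2 = (2*1*(-13 + 4*6))**2 = (2*1*(-13 + 24))**2 = (2*1*11)**2 = 22**2 = 484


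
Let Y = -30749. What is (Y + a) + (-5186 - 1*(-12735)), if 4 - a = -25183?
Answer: 1987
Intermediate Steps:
a = 25187 (a = 4 - 1*(-25183) = 4 + 25183 = 25187)
(Y + a) + (-5186 - 1*(-12735)) = (-30749 + 25187) + (-5186 - 1*(-12735)) = -5562 + (-5186 + 12735) = -5562 + 7549 = 1987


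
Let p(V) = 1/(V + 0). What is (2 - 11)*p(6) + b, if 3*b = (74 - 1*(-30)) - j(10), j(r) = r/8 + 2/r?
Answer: 1961/60 ≈ 32.683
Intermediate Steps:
p(V) = 1/V
j(r) = 2/r + r/8 (j(r) = r*(⅛) + 2/r = r/8 + 2/r = 2/r + r/8)
b = 2051/60 (b = ((74 - 1*(-30)) - (2/10 + (⅛)*10))/3 = ((74 + 30) - (2*(⅒) + 5/4))/3 = (104 - (⅕ + 5/4))/3 = (104 - 1*29/20)/3 = (104 - 29/20)/3 = (⅓)*(2051/20) = 2051/60 ≈ 34.183)
(2 - 11)*p(6) + b = (2 - 11)/6 + 2051/60 = -9*⅙ + 2051/60 = -3/2 + 2051/60 = 1961/60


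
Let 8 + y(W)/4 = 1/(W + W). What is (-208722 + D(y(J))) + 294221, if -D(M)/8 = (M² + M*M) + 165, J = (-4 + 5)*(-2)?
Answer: 66755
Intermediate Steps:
J = -2 (J = 1*(-2) = -2)
y(W) = -32 + 2/W (y(W) = -32 + 4/(W + W) = -32 + 4/((2*W)) = -32 + 4*(1/(2*W)) = -32 + 2/W)
D(M) = -1320 - 16*M² (D(M) = -8*((M² + M*M) + 165) = -8*((M² + M²) + 165) = -8*(2*M² + 165) = -8*(165 + 2*M²) = -1320 - 16*M²)
(-208722 + D(y(J))) + 294221 = (-208722 + (-1320 - 16*(-32 + 2/(-2))²)) + 294221 = (-208722 + (-1320 - 16*(-32 + 2*(-½))²)) + 294221 = (-208722 + (-1320 - 16*(-32 - 1)²)) + 294221 = (-208722 + (-1320 - 16*(-33)²)) + 294221 = (-208722 + (-1320 - 16*1089)) + 294221 = (-208722 + (-1320 - 17424)) + 294221 = (-208722 - 18744) + 294221 = -227466 + 294221 = 66755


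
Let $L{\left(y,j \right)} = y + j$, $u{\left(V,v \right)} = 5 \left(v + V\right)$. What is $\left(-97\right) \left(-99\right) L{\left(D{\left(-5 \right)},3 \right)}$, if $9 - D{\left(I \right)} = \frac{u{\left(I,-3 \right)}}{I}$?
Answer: $38412$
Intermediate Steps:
$u{\left(V,v \right)} = 5 V + 5 v$ ($u{\left(V,v \right)} = 5 \left(V + v\right) = 5 V + 5 v$)
$D{\left(I \right)} = 9 - \frac{-15 + 5 I}{I}$ ($D{\left(I \right)} = 9 - \frac{5 I + 5 \left(-3\right)}{I} = 9 - \frac{5 I - 15}{I} = 9 - \frac{-15 + 5 I}{I}$)
$L{\left(y,j \right)} = j + y$
$\left(-97\right) \left(-99\right) L{\left(D{\left(-5 \right)},3 \right)} = \left(-97\right) \left(-99\right) \left(3 + \left(4 + \frac{15}{-5}\right)\right) = 9603 \left(3 + \left(4 + 15 \left(- \frac{1}{5}\right)\right)\right) = 9603 \left(3 + \left(4 - 3\right)\right) = 9603 \left(3 + 1\right) = 9603 \cdot 4 = 38412$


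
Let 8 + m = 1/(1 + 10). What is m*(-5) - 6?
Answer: 369/11 ≈ 33.545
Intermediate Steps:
m = -87/11 (m = -8 + 1/(1 + 10) = -8 + 1/11 = -87/11 ≈ -7.9091)
m*(-5) - 6 = -87/11*(-5) - 6 = 435/11 - 6 = 369/11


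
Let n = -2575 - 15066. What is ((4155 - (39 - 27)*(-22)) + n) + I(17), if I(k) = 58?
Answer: -13164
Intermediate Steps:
n = -17641
((4155 - (39 - 27)*(-22)) + n) + I(17) = ((4155 - (39 - 27)*(-22)) - 17641) + 58 = ((4155 - 12*(-22)) - 17641) + 58 = ((4155 - 1*(-264)) - 17641) + 58 = ((4155 + 264) - 17641) + 58 = (4419 - 17641) + 58 = -13222 + 58 = -13164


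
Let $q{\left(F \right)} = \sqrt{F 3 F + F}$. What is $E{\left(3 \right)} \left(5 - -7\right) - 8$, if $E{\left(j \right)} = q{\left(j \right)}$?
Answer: $-8 + 12 \sqrt{30} \approx 57.727$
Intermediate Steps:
$q{\left(F \right)} = \sqrt{F + 3 F^{2}}$ ($q{\left(F \right)} = \sqrt{3 F F + F} = \sqrt{3 F^{2} + F} = \sqrt{F + 3 F^{2}}$)
$E{\left(j \right)} = \sqrt{j \left(1 + 3 j\right)}$
$E{\left(3 \right)} \left(5 - -7\right) - 8 = \sqrt{3 \left(1 + 3 \cdot 3\right)} \left(5 - -7\right) - 8 = \sqrt{3 \left(1 + 9\right)} \left(5 + 7\right) - 8 = \sqrt{3 \cdot 10} \cdot 12 - 8 = \sqrt{30} \cdot 12 - 8 = 12 \sqrt{30} - 8 = -8 + 12 \sqrt{30}$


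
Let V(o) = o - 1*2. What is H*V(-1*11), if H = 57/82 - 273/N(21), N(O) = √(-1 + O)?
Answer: -741/82 + 3549*√5/10 ≈ 784.54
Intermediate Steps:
V(o) = -2 + o (V(o) = o - 2 = -2 + o)
H = 57/82 - 273*√5/10 (H = 57/82 - 273/√(-1 + 21) = 57*(1/82) - 273*√5/10 = 57/82 - 273*√5/10 ≈ -60.350)
H*V(-1*11) = (57/82 - 273*√5/10)*(-2 - 1*11) = (57/82 - 273*√5/10)*(-2 - 11) = (57/82 - 273*√5/10)*(-13) = -741/82 + 3549*√5/10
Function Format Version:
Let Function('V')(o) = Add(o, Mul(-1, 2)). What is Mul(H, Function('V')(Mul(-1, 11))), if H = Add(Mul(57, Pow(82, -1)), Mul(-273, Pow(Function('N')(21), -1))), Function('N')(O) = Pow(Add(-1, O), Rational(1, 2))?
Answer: Add(Rational(-741, 82), Mul(Rational(3549, 10), Pow(5, Rational(1, 2)))) ≈ 784.54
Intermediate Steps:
Function('V')(o) = Add(-2, o) (Function('V')(o) = Add(o, -2) = Add(-2, o))
H = Add(Rational(57, 82), Mul(Rational(-273, 10), Pow(5, Rational(1, 2)))) (H = Add(Mul(57, Pow(82, -1)), Mul(-273, Pow(Pow(Add(-1, 21), Rational(1, 2)), -1))) = Add(Mul(57, Rational(1, 82)), Mul(-273, Pow(Pow(20, Rational(1, 2)), -1))) = Add(Rational(57, 82), Mul(-273, Pow(Mul(2, Pow(5, Rational(1, 2))), -1))) = Add(Rational(57, 82), Mul(-273, Mul(Rational(1, 10), Pow(5, Rational(1, 2))))) = Add(Rational(57, 82), Mul(Rational(-273, 10), Pow(5, Rational(1, 2)))) ≈ -60.350)
Mul(H, Function('V')(Mul(-1, 11))) = Mul(Add(Rational(57, 82), Mul(Rational(-273, 10), Pow(5, Rational(1, 2)))), Add(-2, Mul(-1, 11))) = Mul(Add(Rational(57, 82), Mul(Rational(-273, 10), Pow(5, Rational(1, 2)))), Add(-2, -11)) = Mul(Add(Rational(57, 82), Mul(Rational(-273, 10), Pow(5, Rational(1, 2)))), -13) = Add(Rational(-741, 82), Mul(Rational(3549, 10), Pow(5, Rational(1, 2))))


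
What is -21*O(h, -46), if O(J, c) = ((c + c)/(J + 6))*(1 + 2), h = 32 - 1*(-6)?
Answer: 1449/11 ≈ 131.73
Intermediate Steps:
h = 38 (h = 32 + 6 = 38)
O(J, c) = 6*c/(6 + J) (O(J, c) = ((2*c)/(6 + J))*3 = (2*c/(6 + J))*3 = 6*c/(6 + J))
-21*O(h, -46) = -126*(-46)/(6 + 38) = -126*(-46)/44 = -21*(-69/11) = 1449/11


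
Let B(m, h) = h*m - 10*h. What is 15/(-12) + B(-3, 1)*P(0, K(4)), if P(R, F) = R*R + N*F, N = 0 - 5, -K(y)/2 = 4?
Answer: -2085/4 ≈ -521.25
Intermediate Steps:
K(y) = -8 (K(y) = -2*4 = -8)
N = -5
B(m, h) = -10*h + h*m
P(R, F) = R**2 - 5*F (P(R, F) = R*R - 5*F = R**2 - 5*F)
15/(-12) + B(-3, 1)*P(0, K(4)) = 15/(-12) + (1*(-10 - 3))*(0**2 - 5*(-8)) = 15*(-1/12) + (1*(-13))*(0 + 40) = -5/4 - 13*40 = -5/4 - 520 = -2085/4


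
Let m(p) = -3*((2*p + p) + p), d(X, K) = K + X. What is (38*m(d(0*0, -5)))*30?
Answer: 68400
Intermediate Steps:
m(p) = -12*p (m(p) = -3*(3*p + p) = -12*p)
(38*m(d(0*0, -5)))*30 = (38*(-12*(-5 + 0*0)))*30 = (38*(-12*(-5 + 0)))*30 = (38*(-12*(-5)))*30 = (38*60)*30 = 2280*30 = 68400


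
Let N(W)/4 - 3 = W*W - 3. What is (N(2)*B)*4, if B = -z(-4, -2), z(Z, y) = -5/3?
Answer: 320/3 ≈ 106.67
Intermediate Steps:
z(Z, y) = -5/3 (z(Z, y) = -5*⅓ = -5/3)
N(W) = 4*W² (N(W) = 12 + 4*(W*W - 3) = 12 + 4*(W² - 3) = 12 + 4*(-3 + W²) = 12 + (-12 + 4*W²) = 4*W²)
B = 5/3 (B = -1*(-5/3) = 5/3 ≈ 1.6667)
(N(2)*B)*4 = ((4*2²)*(5/3))*4 = ((4*4)*(5/3))*4 = (16*(5/3))*4 = (80/3)*4 = 320/3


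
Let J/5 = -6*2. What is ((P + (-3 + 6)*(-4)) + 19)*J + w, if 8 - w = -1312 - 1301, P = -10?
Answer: 2801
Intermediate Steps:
w = 2621 (w = 8 - (-1312 - 1301) = 8 - 1*(-2613) = 8 + 2613 = 2621)
J = -60 (J = 5*(-6*2) = 5*(-12) = -60)
((P + (-3 + 6)*(-4)) + 19)*J + w = ((-10 + (-3 + 6)*(-4)) + 19)*(-60) + 2621 = ((-10 + 3*(-4)) + 19)*(-60) + 2621 = ((-10 - 12) + 19)*(-60) + 2621 = (-22 + 19)*(-60) + 2621 = -3*(-60) + 2621 = 180 + 2621 = 2801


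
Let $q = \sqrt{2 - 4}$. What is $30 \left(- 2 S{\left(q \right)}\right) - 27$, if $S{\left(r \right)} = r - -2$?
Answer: $-147 - 60 i \sqrt{2} \approx -147.0 - 84.853 i$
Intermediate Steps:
$q = i \sqrt{2}$ ($q = \sqrt{-2} = i \sqrt{2} \approx 1.4142 i$)
$S{\left(r \right)} = 2 + r$ ($S{\left(r \right)} = r + 2 = 2 + r$)
$30 \left(- 2 S{\left(q \right)}\right) - 27 = 30 \left(- 2 \left(2 + i \sqrt{2}\right)\right) - 27 = 30 \left(-4 - 2 i \sqrt{2}\right) - 27 = \left(-120 - 60 i \sqrt{2}\right) - 27 = -147 - 60 i \sqrt{2}$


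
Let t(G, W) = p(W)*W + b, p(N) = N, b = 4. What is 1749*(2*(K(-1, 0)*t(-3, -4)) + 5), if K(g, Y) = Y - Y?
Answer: 8745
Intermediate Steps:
K(g, Y) = 0
t(G, W) = 4 + W² (t(G, W) = W*W + 4 = W² + 4 = 4 + W²)
1749*(2*(K(-1, 0)*t(-3, -4)) + 5) = 1749*(2*(0*(4 + (-4)²)) + 5) = 1749*(2*(0*(4 + 16)) + 5) = 1749*(2*(0*20) + 5) = 1749*(2*0 + 5) = 1749*(0 + 5) = 1749*5 = 8745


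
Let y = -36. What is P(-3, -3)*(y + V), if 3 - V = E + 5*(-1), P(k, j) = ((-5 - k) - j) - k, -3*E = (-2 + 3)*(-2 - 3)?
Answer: -356/3 ≈ -118.67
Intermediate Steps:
E = 5/3 (E = -(-2 + 3)*(-2 - 3)/3 = -(-5)/3 = -⅓*(-5) = 5/3 ≈ 1.6667)
P(k, j) = -5 - j - 2*k (P(k, j) = (-5 - j - k) - k = -5 - j - 2*k)
V = 19/3 (V = 3 - (5/3 + 5*(-1)) = 3 - (5/3 - 5) = 3 - 1*(-10/3) = 3 + 10/3 = 19/3 ≈ 6.3333)
P(-3, -3)*(y + V) = (-5 - 1*(-3) - 2*(-3))*(-36 + 19/3) = (-5 + 3 + 6)*(-89/3) = 4*(-89/3) = -356/3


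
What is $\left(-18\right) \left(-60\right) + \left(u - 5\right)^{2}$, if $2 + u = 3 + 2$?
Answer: $1084$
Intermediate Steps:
$u = 3$ ($u = -2 + \left(3 + 2\right) = -2 + 5 = 3$)
$\left(-18\right) \left(-60\right) + \left(u - 5\right)^{2} = \left(-18\right) \left(-60\right) + \left(3 - 5\right)^{2} = 1080 + \left(-2\right)^{2} = 1080 + 4 = 1084$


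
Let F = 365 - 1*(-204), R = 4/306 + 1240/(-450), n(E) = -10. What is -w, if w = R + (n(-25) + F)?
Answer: -425537/765 ≈ -556.26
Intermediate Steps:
R = -2098/765 (R = 4*(1/306) + 1240*(-1/450) = 2/153 - 124/45 = -2098/765 ≈ -2.7425)
F = 569 (F = 365 + 204 = 569)
w = 425537/765 (w = -2098/765 + (-10 + 569) = -2098/765 + 559 = 425537/765 ≈ 556.26)
-w = -1*425537/765 = -425537/765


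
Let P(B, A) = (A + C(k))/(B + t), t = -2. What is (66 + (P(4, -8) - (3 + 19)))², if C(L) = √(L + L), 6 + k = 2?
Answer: (40 + I*√2)² ≈ 1598.0 + 113.14*I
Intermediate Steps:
k = -4 (k = -6 + 2 = -4)
C(L) = √2*√L (C(L) = √(2*L) = √2*√L)
P(B, A) = (A + 2*I*√2)/(-2 + B) (P(B, A) = (A + √2*√(-4))/(B - 2) = (A + √2*(2*I))/(-2 + B) = (A + 2*I*√2)/(-2 + B))
(66 + (P(4, -8) - (3 + 19)))² = (66 + ((-8 + 2*I*√2)/(-2 + 4) - (3 + 19)))² = (66 + ((-8 + 2*I*√2)/2 - 1*22))² = (66 + ((-8 + 2*I*√2)/2 - 22))² = (66 + ((-4 + I*√2) - 22))² = (66 + (-26 + I*√2))² = (40 + I*√2)²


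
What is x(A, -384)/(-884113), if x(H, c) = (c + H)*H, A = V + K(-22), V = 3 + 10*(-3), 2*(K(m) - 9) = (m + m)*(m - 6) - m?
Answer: -137025/884113 ≈ -0.15499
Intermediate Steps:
K(m) = 9 - m/2 + m*(-6 + m) (K(m) = 9 + ((m + m)*(m - 6) - m)/2 = 9 + ((2*m)*(-6 + m) - m)/2 = 9 + (2*m*(-6 + m) - m)/2 = 9 + (-m + 2*m*(-6 + m))/2 = 9 + (-m/2 + m*(-6 + m)) = 9 - m/2 + m*(-6 + m))
V = -27 (V = 3 - 30 = -27)
A = 609 (A = -27 + (9 + (-22)² - 13/2*(-22)) = -27 + (9 + 484 + 143) = -27 + 636 = 609)
x(H, c) = H*(H + c) (x(H, c) = (H + c)*H = H*(H + c))
x(A, -384)/(-884113) = (609*(609 - 384))/(-884113) = (609*225)*(-1/884113) = 137025*(-1/884113) = -137025/884113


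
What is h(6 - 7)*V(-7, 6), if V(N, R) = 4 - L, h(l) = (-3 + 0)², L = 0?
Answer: 36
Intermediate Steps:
h(l) = 9 (h(l) = (-3)² = 9)
V(N, R) = 4 (V(N, R) = 4 - 1*0 = 4 + 0 = 4)
h(6 - 7)*V(-7, 6) = 9*4 = 36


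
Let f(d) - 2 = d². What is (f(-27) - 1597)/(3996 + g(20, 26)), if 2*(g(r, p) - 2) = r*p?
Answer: -433/2129 ≈ -0.20338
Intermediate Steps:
f(d) = 2 + d²
g(r, p) = 2 + p*r/2 (g(r, p) = 2 + (r*p)/2 = 2 + (p*r)/2 = 2 + p*r/2)
(f(-27) - 1597)/(3996 + g(20, 26)) = ((2 + (-27)²) - 1597)/(3996 + (2 + (½)*26*20)) = ((2 + 729) - 1597)/(3996 + (2 + 260)) = (731 - 1597)/(3996 + 262) = -866/4258 = -866*1/4258 = -433/2129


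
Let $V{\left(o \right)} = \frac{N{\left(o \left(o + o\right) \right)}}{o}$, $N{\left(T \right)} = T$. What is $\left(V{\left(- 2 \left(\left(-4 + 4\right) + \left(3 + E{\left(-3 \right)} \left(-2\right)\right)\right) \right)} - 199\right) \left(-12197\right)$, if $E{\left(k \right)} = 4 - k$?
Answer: $1890535$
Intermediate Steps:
$V{\left(o \right)} = 2 o$ ($V{\left(o \right)} = \frac{o \left(o + o\right)}{o} = \frac{o 2 o}{o} = \frac{2 o^{2}}{o} = 2 o$)
$\left(V{\left(- 2 \left(\left(-4 + 4\right) + \left(3 + E{\left(-3 \right)} \left(-2\right)\right)\right) \right)} - 199\right) \left(-12197\right) = \left(2 \left(- 2 \left(\left(-4 + 4\right) + \left(3 + \left(4 - -3\right) \left(-2\right)\right)\right)\right) - 199\right) \left(-12197\right) = \left(2 \left(- 2 \left(0 + \left(3 + \left(4 + 3\right) \left(-2\right)\right)\right)\right) - 199\right) \left(-12197\right) = \left(2 \left(- 2 \left(0 + \left(3 + 7 \left(-2\right)\right)\right)\right) - 199\right) \left(-12197\right) = \left(2 \left(- 2 \left(0 + \left(3 - 14\right)\right)\right) - 199\right) \left(-12197\right) = \left(2 \left(- 2 \left(0 - 11\right)\right) - 199\right) \left(-12197\right) = \left(2 \left(\left(-2\right) \left(-11\right)\right) - 199\right) \left(-12197\right) = \left(2 \cdot 22 - 199\right) \left(-12197\right) = \left(44 - 199\right) \left(-12197\right) = \left(-155\right) \left(-12197\right) = 1890535$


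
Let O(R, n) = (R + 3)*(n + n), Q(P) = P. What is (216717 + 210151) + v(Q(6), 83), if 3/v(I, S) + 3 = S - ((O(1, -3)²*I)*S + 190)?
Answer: 122493187541/286958 ≈ 4.2687e+5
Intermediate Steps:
O(R, n) = 2*n*(3 + R) (O(R, n) = (3 + R)*(2*n) = 2*n*(3 + R))
v(I, S) = 3/(-193 + S - 576*I*S) (v(I, S) = 3/(-3 + (S - (((2*(-3)*(3 + 1))²*I)*S + 190))) = 3/(-3 + (S - (((2*(-3)*4)²*I)*S + 190))) = 3/(-3 + (S - (((-24)²*I)*S + 190))) = 3/(-3 + (S - ((576*I)*S + 190))) = 3/(-3 + (S - (576*I*S + 190))) = 3/(-3 + (S - (190 + 576*I*S))) = 3/(-3 + (S + (-190 - 576*I*S))) = 3/(-3 + (-190 + S - 576*I*S)) = 3/(-193 + S - 576*I*S))
(216717 + 210151) + v(Q(6), 83) = (216717 + 210151) - 3/(193 - 1*83 + 576*6*83) = 426868 - 3/(193 - 83 + 286848) = 426868 - 3/286958 = 122493187541/286958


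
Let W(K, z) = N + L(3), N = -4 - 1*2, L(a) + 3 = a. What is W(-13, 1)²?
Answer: 36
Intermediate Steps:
L(a) = -3 + a
N = -6 (N = -4 - 2 = -6)
W(K, z) = -6 (W(K, z) = -6 + (-3 + 3) = -6 + 0 = -6)
W(-13, 1)² = (-6)² = 36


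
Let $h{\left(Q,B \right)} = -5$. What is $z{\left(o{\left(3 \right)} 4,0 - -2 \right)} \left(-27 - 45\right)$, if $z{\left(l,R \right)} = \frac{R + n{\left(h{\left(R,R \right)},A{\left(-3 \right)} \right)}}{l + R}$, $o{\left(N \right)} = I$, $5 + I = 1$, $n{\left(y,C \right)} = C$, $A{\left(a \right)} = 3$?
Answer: $\frac{180}{7} \approx 25.714$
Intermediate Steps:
$I = -4$ ($I = -5 + 1 = -4$)
$o{\left(N \right)} = -4$
$z{\left(l,R \right)} = \frac{3 + R}{R + l}$ ($z{\left(l,R \right)} = \frac{R + 3}{l + R} = \frac{3 + R}{R + l}$)
$z{\left(o{\left(3 \right)} 4,0 - -2 \right)} \left(-27 - 45\right) = \frac{3 + \left(0 - -2\right)}{\left(0 - -2\right) - 16} \left(-27 - 45\right) = \frac{3 + \left(0 + 2\right)}{\left(0 + 2\right) - 16} \left(-72\right) = \frac{3 + 2}{2 - 16} \left(-72\right) = \frac{1}{-14} \cdot 5 \left(-72\right) = \left(- \frac{1}{14}\right) 5 \left(-72\right) = \left(- \frac{5}{14}\right) \left(-72\right) = \frac{180}{7}$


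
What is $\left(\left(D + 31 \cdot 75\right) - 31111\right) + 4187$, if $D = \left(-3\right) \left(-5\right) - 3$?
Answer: $-24587$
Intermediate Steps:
$D = 12$ ($D = 15 - 3 = 12$)
$\left(\left(D + 31 \cdot 75\right) - 31111\right) + 4187 = \left(\left(12 + 31 \cdot 75\right) - 31111\right) + 4187 = \left(\left(12 + 2325\right) - 31111\right) + 4187 = \left(2337 - 31111\right) + 4187 = -28774 + 4187 = -24587$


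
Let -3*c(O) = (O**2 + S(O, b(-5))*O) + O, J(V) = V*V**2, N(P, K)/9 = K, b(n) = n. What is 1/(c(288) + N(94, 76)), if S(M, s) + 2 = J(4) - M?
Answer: -1/5364 ≈ -0.00018643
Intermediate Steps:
N(P, K) = 9*K
J(V) = V**3
S(M, s) = 62 - M (S(M, s) = -2 + (4**3 - M) = -2 + (64 - M) = 62 - M)
c(O) = -O/3 - O**2/3 - O*(62 - O)/3 (c(O) = -((O**2 + (62 - O)*O) + O)/3 = -((O**2 + O*(62 - O)) + O)/3 = -(O + O**2 + O*(62 - O))/3 = -O/3 - O**2/3 - O*(62 - O)/3)
1/(c(288) + N(94, 76)) = 1/(-21*288 + 9*76) = 1/(-6048 + 684) = 1/(-5364) = -1/5364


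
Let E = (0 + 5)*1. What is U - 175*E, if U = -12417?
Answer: -13292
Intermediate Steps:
E = 5 (E = 5*1 = 5)
U - 175*E = -12417 - 175*5 = -12417 - 1*875 = -12417 - 875 = -13292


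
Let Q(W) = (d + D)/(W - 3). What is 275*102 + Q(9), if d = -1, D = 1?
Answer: 28050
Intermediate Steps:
Q(W) = 0 (Q(W) = (-1 + 1)/(W - 3) = 0/(-3 + W) = 0)
275*102 + Q(9) = 275*102 + 0 = 28050 + 0 = 28050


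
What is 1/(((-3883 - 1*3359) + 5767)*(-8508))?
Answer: 1/12549300 ≈ 7.9686e-8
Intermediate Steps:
1/(((-3883 - 1*3359) + 5767)*(-8508)) = -1/8508/((-3883 - 3359) + 5767) = -1/8508/(-7242 + 5767) = -1/8508/(-1475) = -1/1475*(-1/8508) = 1/12549300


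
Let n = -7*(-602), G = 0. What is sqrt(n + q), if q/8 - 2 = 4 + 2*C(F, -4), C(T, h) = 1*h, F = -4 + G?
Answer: sqrt(4198) ≈ 64.792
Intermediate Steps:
F = -4 (F = -4 + 0 = -4)
C(T, h) = h
n = 4214
q = -16 (q = 16 + 8*(4 + 2*(-4)) = 16 + 8*(4 - 8) = 16 + 8*(-4) = 16 - 32 = -16)
sqrt(n + q) = sqrt(4214 - 16) = sqrt(4198)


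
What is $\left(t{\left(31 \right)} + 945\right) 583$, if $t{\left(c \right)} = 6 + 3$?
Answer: $556182$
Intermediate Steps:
$t{\left(c \right)} = 9$
$\left(t{\left(31 \right)} + 945\right) 583 = \left(9 + 945\right) 583 = 954 \cdot 583 = 556182$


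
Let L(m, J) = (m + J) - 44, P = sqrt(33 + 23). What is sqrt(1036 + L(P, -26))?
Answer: sqrt(966 + 2*sqrt(14)) ≈ 31.201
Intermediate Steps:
P = 2*sqrt(14) (P = sqrt(56) = 2*sqrt(14) ≈ 7.4833)
L(m, J) = -44 + J + m (L(m, J) = (J + m) - 44 = -44 + J + m)
sqrt(1036 + L(P, -26)) = sqrt(1036 + (-44 - 26 + 2*sqrt(14))) = sqrt(1036 + (-70 + 2*sqrt(14))) = sqrt(966 + 2*sqrt(14))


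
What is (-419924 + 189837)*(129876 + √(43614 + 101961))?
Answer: -29882779212 - 3451305*√647 ≈ -2.9971e+10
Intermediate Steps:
(-419924 + 189837)*(129876 + √(43614 + 101961)) = -230087*(129876 + √145575) = -230087*(129876 + 15*√647) = -29882779212 - 3451305*√647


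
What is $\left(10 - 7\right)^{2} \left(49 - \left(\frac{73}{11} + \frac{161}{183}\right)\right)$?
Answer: $\frac{250521}{671} \approx 373.35$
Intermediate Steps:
$\left(10 - 7\right)^{2} \left(49 - \left(\frac{73}{11} + \frac{161}{183}\right)\right) = 3^{2} \left(49 - \frac{15130}{2013}\right) = 9 \left(49 - \frac{15130}{2013}\right) = 9 \cdot \frac{83507}{2013} = \frac{250521}{671}$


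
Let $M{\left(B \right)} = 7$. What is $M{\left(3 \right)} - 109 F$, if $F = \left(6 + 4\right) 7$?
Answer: $-7623$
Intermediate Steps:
$F = 70$ ($F = 10 \cdot 7 = 70$)
$M{\left(3 \right)} - 109 F = 7 - 7630 = -7623$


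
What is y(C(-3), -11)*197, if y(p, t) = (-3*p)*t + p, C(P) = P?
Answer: -20094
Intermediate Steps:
y(p, t) = p - 3*p*t (y(p, t) = -3*p*t + p = p - 3*p*t)
y(C(-3), -11)*197 = -3*(1 - 3*(-11))*197 = -3*(1 + 33)*197 = -3*34*197 = -102*197 = -20094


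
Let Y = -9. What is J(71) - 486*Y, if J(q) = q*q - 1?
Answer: 9414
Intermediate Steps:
J(q) = -1 + q**2 (J(q) = q**2 - 1 = -1 + q**2)
J(71) - 486*Y = (-1 + 71**2) - 486*(-9) = (-1 + 5041) - 1*(-4374) = 5040 + 4374 = 9414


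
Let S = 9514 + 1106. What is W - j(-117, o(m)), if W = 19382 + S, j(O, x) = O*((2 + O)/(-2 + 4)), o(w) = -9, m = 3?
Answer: 46549/2 ≈ 23275.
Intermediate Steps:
S = 10620
j(O, x) = O*(1 + O/2) (j(O, x) = O*((2 + O)/2) = O*((2 + O)*(½)) = O*(1 + O/2))
W = 30002 (W = 19382 + 10620 = 30002)
W - j(-117, o(m)) = 30002 - (-117)*(2 - 117)/2 = 30002 - (-117)*(-115)/2 = 30002 - 1*13455/2 = 30002 - 13455/2 = 46549/2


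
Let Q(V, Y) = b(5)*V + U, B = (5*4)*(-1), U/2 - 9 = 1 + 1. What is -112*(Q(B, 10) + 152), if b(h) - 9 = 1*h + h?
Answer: 23072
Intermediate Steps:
U = 22 (U = 18 + 2*(1 + 1) = 18 + 2*2 = 18 + 4 = 22)
b(h) = 9 + 2*h (b(h) = 9 + (1*h + h) = 9 + (h + h) = 9 + 2*h)
B = -20 (B = 20*(-1) = -20)
Q(V, Y) = 22 + 19*V (Q(V, Y) = (9 + 2*5)*V + 22 = (9 + 10)*V + 22 = 19*V + 22 = 22 + 19*V)
-112*(Q(B, 10) + 152) = -112*((22 + 19*(-20)) + 152) = -112*((22 - 380) + 152) = -112*(-358 + 152) = -112*(-206) = 23072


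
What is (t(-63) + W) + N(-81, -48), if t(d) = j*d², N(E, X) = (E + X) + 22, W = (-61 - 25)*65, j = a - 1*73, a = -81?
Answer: -616923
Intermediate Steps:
j = -154 (j = -81 - 1*73 = -81 - 73 = -154)
W = -5590 (W = -86*65 = -5590)
N(E, X) = 22 + E + X
t(d) = -154*d²
(t(-63) + W) + N(-81, -48) = (-154*(-63)² - 5590) + (22 - 81 - 48) = (-154*3969 - 5590) - 107 = (-611226 - 5590) - 107 = -616816 - 107 = -616923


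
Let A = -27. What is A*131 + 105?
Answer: -3432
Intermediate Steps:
A*131 + 105 = -27*131 + 105 = -3537 + 105 = -3432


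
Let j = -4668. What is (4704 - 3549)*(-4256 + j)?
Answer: -10307220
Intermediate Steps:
(4704 - 3549)*(-4256 + j) = (4704 - 3549)*(-4256 - 4668) = 1155*(-8924) = -10307220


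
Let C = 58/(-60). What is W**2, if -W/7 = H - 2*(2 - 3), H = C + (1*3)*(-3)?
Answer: 2798929/900 ≈ 3109.9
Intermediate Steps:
C = -29/30 (C = 58*(-1/60) = -29/30 ≈ -0.96667)
H = -299/30 (H = -29/30 + (1*3)*(-3) = -29/30 + 3*(-3) = -29/30 - 9 = -299/30 ≈ -9.9667)
W = 1673/30 (W = -7*(-299/30 - 2*(2 - 3)) = -7*(-299/30 - 2*(-1)) = -7*(-299/30 + 2) = -7*(-239/30) = 1673/30 ≈ 55.767)
W**2 = (1673/30)**2 = 2798929/900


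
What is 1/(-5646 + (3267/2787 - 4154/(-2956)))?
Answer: -1373062/7748768977 ≈ -0.00017720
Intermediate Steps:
1/(-5646 + (3267/2787 - 4154/(-2956))) = 1/(-5646 + (3267*(1/2787) - 4154*(-1/2956))) = 1/(-5646 + (1089/929 + 2077/1478)) = 1/(-5646 + 3539075/1373062) = 1/(-7748768977/1373062) = -1373062/7748768977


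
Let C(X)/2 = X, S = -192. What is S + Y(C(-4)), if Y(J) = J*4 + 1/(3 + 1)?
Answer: -895/4 ≈ -223.75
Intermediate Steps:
C(X) = 2*X
Y(J) = 1/4 + 4*J (Y(J) = 4*J + 1/4 = 1/4 + 4*J)
S + Y(C(-4)) = -192 + (1/4 + 4*(2*(-4))) = -192 + (1/4 + 4*(-8)) = -192 + (1/4 - 32) = -192 - 127/4 = -895/4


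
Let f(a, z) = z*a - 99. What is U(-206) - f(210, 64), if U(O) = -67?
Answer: -13408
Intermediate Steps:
f(a, z) = -99 + a*z (f(a, z) = a*z - 99 = -99 + a*z)
U(-206) - f(210, 64) = -67 - (-99 + 210*64) = -67 - (-99 + 13440) = -67 - 1*13341 = -67 - 13341 = -13408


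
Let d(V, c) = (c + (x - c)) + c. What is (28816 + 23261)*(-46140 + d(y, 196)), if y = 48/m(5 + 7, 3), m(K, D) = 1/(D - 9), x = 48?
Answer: -2390125992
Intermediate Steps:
m(K, D) = 1/(-9 + D)
y = -288 (y = 48/(1/(-9 + 3)) = 48/(1/(-6)) = 48/(-⅙) = 48*(-6) = -288)
d(V, c) = 48 + c (d(V, c) = (c + (48 - c)) + c = 48 + c)
(28816 + 23261)*(-46140 + d(y, 196)) = (28816 + 23261)*(-46140 + (48 + 196)) = 52077*(-46140 + 244) = 52077*(-45896) = -2390125992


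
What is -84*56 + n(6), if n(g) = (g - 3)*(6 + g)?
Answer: -4668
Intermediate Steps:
n(g) = (-3 + g)*(6 + g)
-84*56 + n(6) = -84*56 + (-18 + 6² + 3*6) = -4704 + (-18 + 36 + 18) = -4704 + 36 = -4668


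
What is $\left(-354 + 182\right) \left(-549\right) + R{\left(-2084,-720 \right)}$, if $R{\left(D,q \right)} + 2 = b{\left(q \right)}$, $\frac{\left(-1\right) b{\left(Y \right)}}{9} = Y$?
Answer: $100906$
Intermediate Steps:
$b{\left(Y \right)} = - 9 Y$
$R{\left(D,q \right)} = -2 - 9 q$
$\left(-354 + 182\right) \left(-549\right) + R{\left(-2084,-720 \right)} = \left(-354 + 182\right) \left(-549\right) - -6478 = \left(-172\right) \left(-549\right) + \left(-2 + 6480\right) = 94428 + 6478 = 100906$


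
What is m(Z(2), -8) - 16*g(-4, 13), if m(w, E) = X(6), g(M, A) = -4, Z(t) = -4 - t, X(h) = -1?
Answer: 63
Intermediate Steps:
m(w, E) = -1
m(Z(2), -8) - 16*g(-4, 13) = -1 - 16*(-4) = -1 + 64 = 63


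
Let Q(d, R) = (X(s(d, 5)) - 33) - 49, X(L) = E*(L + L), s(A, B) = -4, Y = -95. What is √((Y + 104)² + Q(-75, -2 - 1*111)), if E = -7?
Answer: √55 ≈ 7.4162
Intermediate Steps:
X(L) = -14*L (X(L) = -7*(L + L) = -14*L)
Q(d, R) = -26 (Q(d, R) = (-14*(-4) - 33) - 49 = (56 - 33) - 49 = 23 - 49 = -26)
√((Y + 104)² + Q(-75, -2 - 1*111)) = √((-95 + 104)² - 26) = √(9² - 26) = √(81 - 26) = √55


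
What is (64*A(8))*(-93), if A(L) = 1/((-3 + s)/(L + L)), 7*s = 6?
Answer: 222208/5 ≈ 44442.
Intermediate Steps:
s = 6/7 (s = (1/7)*6 = 6/7 ≈ 0.85714)
A(L) = -14*L/15 (A(L) = 1/((-3 + 6/7)/(L + L)) = 1/(-15*1/(2*L)/7) = 1/(-15/(14*L)) = -14*L/15)
(64*A(8))*(-93) = (64*(-14/15*8))*(-93) = (64*(-112/15))*(-93) = -7168/15*(-93) = 222208/5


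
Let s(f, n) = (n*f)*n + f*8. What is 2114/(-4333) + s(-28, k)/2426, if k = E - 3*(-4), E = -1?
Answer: -1484240/750847 ≈ -1.9768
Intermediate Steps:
k = 11 (k = -1 - 3*(-4) = -1 + 12 = 11)
s(f, n) = 8*f + f*n² (s(f, n) = (f*n)*n + 8*f = f*n² + 8*f = 8*f + f*n²)
2114/(-4333) + s(-28, k)/2426 = 2114/(-4333) - 28*(8 + 11²)/2426 = 2114*(-1/4333) - 28*(8 + 121)*(1/2426) = -302/619 - 28*129*(1/2426) = -302/619 - 3612*1/2426 = -302/619 - 1806/1213 = -1484240/750847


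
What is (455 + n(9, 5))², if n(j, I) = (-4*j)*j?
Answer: 17161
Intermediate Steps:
n(j, I) = -4*j²
(455 + n(9, 5))² = (455 - 4*9²)² = (455 - 4*81)² = (455 - 324)² = 131² = 17161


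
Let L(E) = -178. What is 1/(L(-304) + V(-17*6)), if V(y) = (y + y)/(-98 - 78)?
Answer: -44/7781 ≈ -0.0056548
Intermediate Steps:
V(y) = -y/88 (V(y) = (2*y)/(-176) = (2*y)*(-1/176) = -y/88)
1/(L(-304) + V(-17*6)) = 1/(-178 - (-17)*6/88) = 1/(-178 - 1/88*(-102)) = 1/(-178 + 51/44) = 1/(-7781/44) = -44/7781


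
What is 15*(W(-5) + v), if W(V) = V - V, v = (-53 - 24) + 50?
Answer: -405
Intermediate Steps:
v = -27 (v = -77 + 50 = -27)
W(V) = 0
15*(W(-5) + v) = 15*(0 - 27) = 15*(-27) = -405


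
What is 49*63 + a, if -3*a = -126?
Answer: 3129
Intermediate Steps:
a = 42 (a = -⅓*(-126) = 42)
49*63 + a = 49*63 + 42 = 3087 + 42 = 3129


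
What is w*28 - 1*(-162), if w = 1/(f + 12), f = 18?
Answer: 2444/15 ≈ 162.93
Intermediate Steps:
w = 1/30 (w = 1/(18 + 12) = 1/30 ≈ 0.033333)
w*28 - 1*(-162) = (1/30)*28 - 1*(-162) = 14/15 + 162 = 2444/15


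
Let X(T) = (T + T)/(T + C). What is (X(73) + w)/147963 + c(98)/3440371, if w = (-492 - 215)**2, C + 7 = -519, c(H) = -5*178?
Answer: 21052663331503/6232393763937 ≈ 3.3779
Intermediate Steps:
c(H) = -890
C = -526 (C = -7 - 519 = -526)
w = 499849 (w = (-707)**2 = 499849)
X(T) = 2*T/(-526 + T) (X(T) = (T + T)/(T - 526) = (2*T)/(-526 + T) = 2*T/(-526 + T))
(X(73) + w)/147963 + c(98)/3440371 = (2*73/(-526 + 73) + 499849)/147963 - 890/3440371 = (2*73/(-453) + 499849)*(1/147963) - 890*1/3440371 = (2*73*(-1/453) + 499849)*(1/147963) - 890/3440371 = (-146/453 + 499849)*(1/147963) - 890/3440371 = (226431451/453)*(1/147963) - 890/3440371 = 226431451/67027239 - 890/3440371 = 21052663331503/6232393763937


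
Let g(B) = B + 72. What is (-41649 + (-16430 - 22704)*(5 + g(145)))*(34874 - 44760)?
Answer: 86298818742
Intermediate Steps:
g(B) = 72 + B
(-41649 + (-16430 - 22704)*(5 + g(145)))*(34874 - 44760) = (-41649 + (-16430 - 22704)*(5 + (72 + 145)))*(34874 - 44760) = (-41649 - 39134*(5 + 217))*(-9886) = (-41649 - 39134*222)*(-9886) = (-41649 - 8687748)*(-9886) = -8729397*(-9886) = 86298818742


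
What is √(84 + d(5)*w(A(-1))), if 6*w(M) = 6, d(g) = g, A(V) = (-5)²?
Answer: √89 ≈ 9.4340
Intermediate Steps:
A(V) = 25
w(M) = 1 (w(M) = (⅙)*6 = 1)
√(84 + d(5)*w(A(-1))) = √(84 + 5*1) = √(84 + 5) = √89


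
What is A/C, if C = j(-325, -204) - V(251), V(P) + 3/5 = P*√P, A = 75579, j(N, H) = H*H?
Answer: 78633525285/42903203614 + 474258225*√251/42903203614 ≈ 2.0079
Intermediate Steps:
j(N, H) = H²
V(P) = -⅗ + P^(3/2) (V(P) = -⅗ + P*√P = -⅗ + P^(3/2))
C = 208083/5 - 251*√251 (C = (-204)² - (-⅗ + 251^(3/2)) = 41616 - (-⅗ + 251*√251) = 41616 + (⅗ - 251*√251) = 208083/5 - 251*√251 ≈ 37640.)
A/C = 75579/(208083/5 - 251*√251)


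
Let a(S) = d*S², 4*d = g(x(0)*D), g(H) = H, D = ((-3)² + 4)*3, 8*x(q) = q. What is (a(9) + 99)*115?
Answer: 11385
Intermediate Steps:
x(q) = q/8
D = 39 (D = (9 + 4)*3 = 13*3 = 39)
d = 0 (d = (((⅛)*0)*39)/4 = (0*39)/4 = (¼)*0 = 0)
a(S) = 0 (a(S) = 0*S² = 0)
(a(9) + 99)*115 = (0 + 99)*115 = 99*115 = 11385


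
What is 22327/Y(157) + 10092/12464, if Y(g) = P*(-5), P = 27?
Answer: -69230327/420660 ≈ -164.58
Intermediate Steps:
Y(g) = -135 (Y(g) = 27*(-5) = -135)
22327/Y(157) + 10092/12464 = 22327/(-135) + 10092/12464 = 22327*(-1/135) + 10092*(1/12464) = -22327/135 + 2523/3116 = -69230327/420660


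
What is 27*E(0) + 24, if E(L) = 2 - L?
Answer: 78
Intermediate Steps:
27*E(0) + 24 = 27*(2 - 1*0) + 24 = 27*(2 + 0) + 24 = 27*2 + 24 = 54 + 24 = 78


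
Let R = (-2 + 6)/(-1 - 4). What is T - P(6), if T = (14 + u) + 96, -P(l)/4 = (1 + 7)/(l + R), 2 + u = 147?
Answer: 3395/13 ≈ 261.15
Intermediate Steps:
u = 145 (u = -2 + 147 = 145)
R = -⅘ (R = 4/(-5) = 4*(-⅕) = -⅘ ≈ -0.80000)
P(l) = -32/(-⅘ + l) (P(l) = -4*(1 + 7)/(l - ⅘) = -32/(-⅘ + l))
T = 255 (T = (14 + 145) + 96 = 159 + 96 = 255)
T - P(6) = 255 - (-160)/(-4 + 5*6) = 255 - (-160)/(-4 + 30) = 255 - (-160)/26 = 255 - 1*(-80/13) = 255 + 80/13 = 3395/13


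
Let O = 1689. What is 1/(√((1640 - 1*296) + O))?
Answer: √337/1011 ≈ 0.018158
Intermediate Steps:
1/(√((1640 - 1*296) + O)) = 1/(√((1640 - 1*296) + 1689)) = 1/(√((1640 - 296) + 1689)) = 1/(√(1344 + 1689)) = 1/(√3033) = 1/(3*√337) = √337/1011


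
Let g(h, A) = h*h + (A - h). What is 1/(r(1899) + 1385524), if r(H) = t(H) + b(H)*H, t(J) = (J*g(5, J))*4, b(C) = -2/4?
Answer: 2/31922597 ≈ 6.2652e-8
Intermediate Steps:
g(h, A) = A + h² - h (g(h, A) = h² + (A - h) = A + h² - h)
b(C) = -½ (b(C) = -2*¼ = -½)
t(J) = 4*J*(20 + J) (t(J) = (J*(J + 5² - 1*5))*4 = (J*(J + 25 - 5))*4 = (J*(20 + J))*4 = 4*J*(20 + J))
r(H) = -H/2 + 4*H*(20 + H) (r(H) = 4*H*(20 + H) - H/2 = -H/2 + 4*H*(20 + H))
1/(r(1899) + 1385524) = 1/((½)*1899*(159 + 8*1899) + 1385524) = 1/((½)*1899*(159 + 15192) + 1385524) = 1/((½)*1899*15351 + 1385524) = 1/(29151549/2 + 1385524) = 1/(31922597/2) = 2/31922597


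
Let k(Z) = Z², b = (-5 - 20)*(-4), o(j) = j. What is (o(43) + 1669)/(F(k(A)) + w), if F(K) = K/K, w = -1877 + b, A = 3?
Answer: -107/111 ≈ -0.96396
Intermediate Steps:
b = 100 (b = -25*(-4) = 100)
w = -1777 (w = -1877 + 100 = -1777)
F(K) = 1
(o(43) + 1669)/(F(k(A)) + w) = (43 + 1669)/(1 - 1777) = 1712/(-1776) = 1712*(-1/1776) = -107/111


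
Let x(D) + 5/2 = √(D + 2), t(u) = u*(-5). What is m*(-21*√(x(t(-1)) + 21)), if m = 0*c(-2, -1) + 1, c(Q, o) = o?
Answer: -21*√(74 + 4*√7)/2 ≈ -96.568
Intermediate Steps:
t(u) = -5*u
m = 1 (m = 0*(-1) + 1 = 0 + 1 = 1)
x(D) = -5/2 + √(2 + D) (x(D) = -5/2 + √(D + 2) = -5/2 + √(2 + D))
m*(-21*√(x(t(-1)) + 21)) = 1*(-21*√((-5/2 + √(2 - 5*(-1))) + 21)) = 1*(-21*√((-5/2 + √(2 + 5)) + 21)) = 1*(-21*√((-5/2 + √7) + 21)) = 1*(-21*√(37/2 + √7)) = -21*√(37/2 + √7)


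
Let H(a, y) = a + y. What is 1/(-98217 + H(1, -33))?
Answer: -1/98249 ≈ -1.0178e-5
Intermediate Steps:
1/(-98217 + H(1, -33)) = 1/(-98217 + (1 - 33)) = 1/(-98217 - 32) = 1/(-98249) = -1/98249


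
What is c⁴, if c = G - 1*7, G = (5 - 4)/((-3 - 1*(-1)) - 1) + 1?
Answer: 130321/81 ≈ 1608.9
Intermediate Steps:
G = ⅔ (G = 1/((-3 + 1) - 1) + 1 = 1/(-2 - 1) + 1 = 1/(-3) + 1 = 1*(-⅓) + 1 = -⅓ + 1 = ⅔ ≈ 0.66667)
c = -19/3 (c = ⅔ - 1*7 = ⅔ - 7 = -19/3 ≈ -6.3333)
c⁴ = (-19/3)⁴ = 130321/81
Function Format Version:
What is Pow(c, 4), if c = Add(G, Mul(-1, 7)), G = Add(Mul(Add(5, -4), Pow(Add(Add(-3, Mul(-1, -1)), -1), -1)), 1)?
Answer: Rational(130321, 81) ≈ 1608.9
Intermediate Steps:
G = Rational(2, 3) (G = Add(Mul(1, Pow(Add(Add(-3, 1), -1), -1)), 1) = Add(Mul(1, Pow(Add(-2, -1), -1)), 1) = Add(Mul(1, Pow(-3, -1)), 1) = Add(Mul(1, Rational(-1, 3)), 1) = Add(Rational(-1, 3), 1) = Rational(2, 3) ≈ 0.66667)
c = Rational(-19, 3) (c = Add(Rational(2, 3), Mul(-1, 7)) = Add(Rational(2, 3), -7) = Rational(-19, 3) ≈ -6.3333)
Pow(c, 4) = Pow(Rational(-19, 3), 4) = Rational(130321, 81)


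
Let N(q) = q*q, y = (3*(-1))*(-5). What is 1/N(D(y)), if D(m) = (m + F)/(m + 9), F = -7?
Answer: 9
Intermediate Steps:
y = 15 (y = -3*(-5) = 15)
D(m) = (-7 + m)/(9 + m) (D(m) = (m - 7)/(m + 9) = (-7 + m)/(9 + m))
N(q) = q²
1/N(D(y)) = 1/(((-7 + 15)/(9 + 15))²) = 1/((8/24)²) = 1/(((1/24)*8)²) = 1/((⅓)²) = 1/(⅑) = 9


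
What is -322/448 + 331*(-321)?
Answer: -3400055/32 ≈ -1.0625e+5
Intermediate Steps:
-322/448 + 331*(-321) = -322*1/448 - 106251 = -23/32 - 106251 = -3400055/32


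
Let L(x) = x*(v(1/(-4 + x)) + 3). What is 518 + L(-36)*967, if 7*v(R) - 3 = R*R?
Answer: -332753503/2800 ≈ -1.1884e+5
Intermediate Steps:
v(R) = 3/7 + R**2/7 (v(R) = 3/7 + (R*R)/7 = 3/7 + R**2/7)
L(x) = x*(24/7 + 1/(7*(-4 + x)**2)) (L(x) = x*((3/7 + (1/(-4 + x))**2/7) + 3) = x*((3/7 + 1/(7*(-4 + x)**2)) + 3) = x*(24/7 + 1/(7*(-4 + x)**2)))
518 + L(-36)*967 = 518 + ((24/7)*(-36) + (1/7)*(-36)/(-4 - 36)**2)*967 = 518 + (-864/7 + (1/7)*(-36)/(-40)**2)*967 = 518 + (-864/7 + (1/7)*(-36)*(1/1600))*967 = 518 + (-864/7 - 9/2800)*967 = 518 - 345609/2800*967 = 518 - 334203903/2800 = -332753503/2800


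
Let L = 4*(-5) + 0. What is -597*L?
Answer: 11940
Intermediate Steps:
L = -20 (L = -20 + 0 = -20)
-597*L = -597*(-20) = 11940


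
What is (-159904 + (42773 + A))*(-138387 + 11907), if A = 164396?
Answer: -5978077200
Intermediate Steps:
(-159904 + (42773 + A))*(-138387 + 11907) = (-159904 + (42773 + 164396))*(-138387 + 11907) = (-159904 + 207169)*(-126480) = 47265*(-126480) = -5978077200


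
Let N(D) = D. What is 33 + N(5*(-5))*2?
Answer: -17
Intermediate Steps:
33 + N(5*(-5))*2 = 33 + (5*(-5))*2 = 33 - 25*2 = 33 - 50 = -17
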